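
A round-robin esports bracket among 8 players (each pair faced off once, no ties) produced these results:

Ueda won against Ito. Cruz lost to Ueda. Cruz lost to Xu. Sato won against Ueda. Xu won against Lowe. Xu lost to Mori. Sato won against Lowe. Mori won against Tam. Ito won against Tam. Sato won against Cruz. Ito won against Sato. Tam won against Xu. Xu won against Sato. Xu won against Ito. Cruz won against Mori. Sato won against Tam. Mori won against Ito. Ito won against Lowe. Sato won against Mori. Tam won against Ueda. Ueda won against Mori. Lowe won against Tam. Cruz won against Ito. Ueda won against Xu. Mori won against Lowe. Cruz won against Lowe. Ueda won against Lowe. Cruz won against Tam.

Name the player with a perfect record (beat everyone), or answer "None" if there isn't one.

None

Highest win total is Ueda with 5 (out of 7 possible).
Ueda lost to Tam, Sato, so no player went undefeated.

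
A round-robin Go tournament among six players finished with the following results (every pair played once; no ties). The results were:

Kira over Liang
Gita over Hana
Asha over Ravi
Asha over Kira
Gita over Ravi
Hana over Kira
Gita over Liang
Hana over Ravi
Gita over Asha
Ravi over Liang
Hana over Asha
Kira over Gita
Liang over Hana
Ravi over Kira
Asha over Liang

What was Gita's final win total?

Gita's results: beat Ravi, Hana, Asha, Liang; lost to Kira.
That is 4 wins.

4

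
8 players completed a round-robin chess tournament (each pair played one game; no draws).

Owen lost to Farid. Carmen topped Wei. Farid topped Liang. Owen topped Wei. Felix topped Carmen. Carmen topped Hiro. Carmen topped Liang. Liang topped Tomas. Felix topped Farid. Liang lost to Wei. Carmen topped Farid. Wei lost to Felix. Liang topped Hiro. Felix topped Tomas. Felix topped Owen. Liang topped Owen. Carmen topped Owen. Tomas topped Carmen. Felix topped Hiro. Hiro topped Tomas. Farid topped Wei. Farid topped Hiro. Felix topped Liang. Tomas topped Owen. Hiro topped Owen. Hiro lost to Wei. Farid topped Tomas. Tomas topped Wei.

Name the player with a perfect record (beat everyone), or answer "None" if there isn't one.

Felix

Felix has 7 wins out of 7 opponents — a perfect record.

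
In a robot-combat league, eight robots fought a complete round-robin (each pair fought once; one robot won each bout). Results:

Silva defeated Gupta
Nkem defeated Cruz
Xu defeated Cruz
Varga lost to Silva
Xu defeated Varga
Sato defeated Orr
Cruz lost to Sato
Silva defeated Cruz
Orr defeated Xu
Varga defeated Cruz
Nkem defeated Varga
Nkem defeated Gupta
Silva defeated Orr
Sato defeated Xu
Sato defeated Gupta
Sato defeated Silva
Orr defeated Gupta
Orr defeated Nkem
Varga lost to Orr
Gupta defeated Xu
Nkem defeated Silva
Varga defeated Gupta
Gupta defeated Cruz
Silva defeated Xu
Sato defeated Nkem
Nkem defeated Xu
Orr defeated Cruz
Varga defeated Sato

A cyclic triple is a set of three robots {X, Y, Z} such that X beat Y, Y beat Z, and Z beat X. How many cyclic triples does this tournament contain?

6

Win totals: Silva 5, Sato 6, Nkem 5, Gupta 2, Xu 2, Cruz 0, Varga 3, Orr 5.
A robot with w wins dominates both others in C(w,2) triples; summing gives 10 + 15 + 10 + 1 + 1 + 0 + 3 + 10 = 50 transitive triples.
Total triples C(8,3) = 56, so cyclic triples = 56 − 50 = 6.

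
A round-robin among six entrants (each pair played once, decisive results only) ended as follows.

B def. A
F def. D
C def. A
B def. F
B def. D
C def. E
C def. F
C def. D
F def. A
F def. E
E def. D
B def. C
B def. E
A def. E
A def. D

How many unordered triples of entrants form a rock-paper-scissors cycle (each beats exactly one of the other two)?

0

Of the C(6,3) = 20 triples, the cyclic ones are: none.
That is 0.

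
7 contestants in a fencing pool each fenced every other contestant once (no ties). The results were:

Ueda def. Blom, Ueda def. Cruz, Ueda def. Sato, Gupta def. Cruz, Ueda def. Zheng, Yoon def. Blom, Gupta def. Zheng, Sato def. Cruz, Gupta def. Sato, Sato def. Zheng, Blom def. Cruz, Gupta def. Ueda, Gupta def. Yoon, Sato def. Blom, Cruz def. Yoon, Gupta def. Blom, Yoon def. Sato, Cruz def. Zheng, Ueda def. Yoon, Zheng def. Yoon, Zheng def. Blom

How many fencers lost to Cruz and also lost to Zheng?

1

Cruz beat: Zheng, Yoon.
Zheng beat: Blom, Yoon.
Both beat: Yoon — 1.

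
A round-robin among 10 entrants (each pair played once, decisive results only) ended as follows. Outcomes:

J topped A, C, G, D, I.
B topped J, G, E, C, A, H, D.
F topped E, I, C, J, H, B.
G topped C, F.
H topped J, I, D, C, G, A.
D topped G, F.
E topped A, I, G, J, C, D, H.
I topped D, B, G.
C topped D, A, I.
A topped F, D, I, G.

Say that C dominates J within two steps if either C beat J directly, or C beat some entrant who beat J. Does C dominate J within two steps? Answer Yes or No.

No

C did not beat J directly.
C beat A, D, I, but each of them lost to J. No two-step path.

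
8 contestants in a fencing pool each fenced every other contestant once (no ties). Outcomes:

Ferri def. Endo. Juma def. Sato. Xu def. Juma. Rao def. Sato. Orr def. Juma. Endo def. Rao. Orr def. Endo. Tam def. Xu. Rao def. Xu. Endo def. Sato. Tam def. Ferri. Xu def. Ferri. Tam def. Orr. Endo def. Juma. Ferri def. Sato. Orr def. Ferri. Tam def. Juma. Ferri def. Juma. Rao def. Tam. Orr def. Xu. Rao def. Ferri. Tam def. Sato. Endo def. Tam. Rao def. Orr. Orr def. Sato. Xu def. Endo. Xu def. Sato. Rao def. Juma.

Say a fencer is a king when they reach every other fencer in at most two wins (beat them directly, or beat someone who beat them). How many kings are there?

Rao reaches everyone (king).
Sato cannot reach Rao, Orr, Tam, Endo, Juma, Xu, Ferri in two steps.
Orr reaches everyone (king).
Tam cannot reach Rao in two steps.
Endo reaches everyone (king).
Juma cannot reach Rao, Orr, Tam, Endo, Xu, Ferri in two steps.
Xu cannot reach Orr in two steps.
Ferri cannot reach Orr, Xu in two steps.
Kings: Rao, Orr, Endo — 3.

3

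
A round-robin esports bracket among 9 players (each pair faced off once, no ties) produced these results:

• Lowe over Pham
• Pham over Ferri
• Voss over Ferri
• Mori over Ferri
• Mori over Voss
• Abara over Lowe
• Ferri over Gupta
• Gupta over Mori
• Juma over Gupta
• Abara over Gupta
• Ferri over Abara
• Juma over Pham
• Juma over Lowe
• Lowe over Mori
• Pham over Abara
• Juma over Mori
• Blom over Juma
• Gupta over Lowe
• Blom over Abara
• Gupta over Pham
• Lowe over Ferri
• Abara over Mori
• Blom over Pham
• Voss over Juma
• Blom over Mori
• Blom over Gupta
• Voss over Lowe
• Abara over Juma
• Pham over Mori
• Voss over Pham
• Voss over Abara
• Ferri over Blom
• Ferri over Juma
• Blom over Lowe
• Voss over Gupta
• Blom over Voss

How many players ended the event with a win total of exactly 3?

3

Win totals: Mori 2, Gupta 3, Pham 3, Blom 7, Voss 6, Juma 4, Lowe 3, Ferri 4, Abara 4.
Exactly 3: Gupta, Pham, Lowe — 3 players.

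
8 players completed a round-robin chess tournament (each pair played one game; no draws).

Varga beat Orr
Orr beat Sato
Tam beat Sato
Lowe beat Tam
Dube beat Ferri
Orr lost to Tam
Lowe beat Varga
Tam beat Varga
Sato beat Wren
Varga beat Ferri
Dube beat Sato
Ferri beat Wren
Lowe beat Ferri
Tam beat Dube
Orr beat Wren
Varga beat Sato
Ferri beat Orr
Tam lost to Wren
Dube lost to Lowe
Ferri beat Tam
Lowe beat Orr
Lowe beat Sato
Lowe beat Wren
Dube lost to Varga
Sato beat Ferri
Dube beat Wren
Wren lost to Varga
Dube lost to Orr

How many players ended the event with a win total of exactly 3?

3

Win totals: Ferri 3, Varga 5, Wren 1, Tam 4, Orr 3, Dube 3, Sato 2, Lowe 7.
Exactly 3: Ferri, Orr, Dube — 3 players.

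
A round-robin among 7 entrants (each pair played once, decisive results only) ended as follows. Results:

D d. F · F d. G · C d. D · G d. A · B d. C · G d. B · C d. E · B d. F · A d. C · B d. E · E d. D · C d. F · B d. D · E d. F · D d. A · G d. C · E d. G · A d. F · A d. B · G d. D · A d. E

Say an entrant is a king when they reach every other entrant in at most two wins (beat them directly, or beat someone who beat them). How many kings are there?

A reaches everyone (king).
B reaches everyone (king).
C cannot reach B in two steps.
D reaches everyone (king).
E reaches everyone (king).
F cannot reach E in two steps.
G reaches everyone (king).
Kings: A, B, D, E, G — 5.

5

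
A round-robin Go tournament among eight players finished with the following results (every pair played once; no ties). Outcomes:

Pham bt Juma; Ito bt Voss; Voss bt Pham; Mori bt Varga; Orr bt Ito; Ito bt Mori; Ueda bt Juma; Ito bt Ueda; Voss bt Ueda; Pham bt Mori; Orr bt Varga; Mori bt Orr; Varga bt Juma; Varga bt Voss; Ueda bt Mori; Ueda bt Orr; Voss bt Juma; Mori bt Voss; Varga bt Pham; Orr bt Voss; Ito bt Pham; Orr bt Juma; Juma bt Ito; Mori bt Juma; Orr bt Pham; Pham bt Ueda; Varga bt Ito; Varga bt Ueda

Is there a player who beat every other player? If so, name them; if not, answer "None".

Highest win total is Varga with 5 (out of 7 possible).
Varga lost to Mori, Orr, so no player went undefeated.

None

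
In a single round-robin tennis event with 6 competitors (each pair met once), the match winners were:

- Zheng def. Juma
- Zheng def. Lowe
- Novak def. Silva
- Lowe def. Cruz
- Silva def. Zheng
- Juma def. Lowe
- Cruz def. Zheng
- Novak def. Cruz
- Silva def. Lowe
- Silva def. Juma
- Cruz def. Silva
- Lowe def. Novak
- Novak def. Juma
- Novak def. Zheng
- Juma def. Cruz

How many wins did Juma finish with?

2

Juma's results: beat Lowe, Cruz; lost to Zheng, Novak, Silva.
That is 2 wins.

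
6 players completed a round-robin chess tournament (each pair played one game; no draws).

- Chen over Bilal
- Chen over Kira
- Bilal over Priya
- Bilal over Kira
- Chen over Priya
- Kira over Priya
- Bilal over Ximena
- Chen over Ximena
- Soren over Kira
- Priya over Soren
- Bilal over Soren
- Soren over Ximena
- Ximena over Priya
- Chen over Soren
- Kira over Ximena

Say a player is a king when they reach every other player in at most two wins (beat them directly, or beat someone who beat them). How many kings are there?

1

Ximena cannot reach Bilal, Kira, Chen in two steps.
Bilal cannot reach Chen in two steps.
Kira cannot reach Bilal, Chen in two steps.
Chen reaches everyone (king).
Soren cannot reach Bilal, Chen in two steps.
Priya cannot reach Bilal, Chen in two steps.
Kings: Chen — 1.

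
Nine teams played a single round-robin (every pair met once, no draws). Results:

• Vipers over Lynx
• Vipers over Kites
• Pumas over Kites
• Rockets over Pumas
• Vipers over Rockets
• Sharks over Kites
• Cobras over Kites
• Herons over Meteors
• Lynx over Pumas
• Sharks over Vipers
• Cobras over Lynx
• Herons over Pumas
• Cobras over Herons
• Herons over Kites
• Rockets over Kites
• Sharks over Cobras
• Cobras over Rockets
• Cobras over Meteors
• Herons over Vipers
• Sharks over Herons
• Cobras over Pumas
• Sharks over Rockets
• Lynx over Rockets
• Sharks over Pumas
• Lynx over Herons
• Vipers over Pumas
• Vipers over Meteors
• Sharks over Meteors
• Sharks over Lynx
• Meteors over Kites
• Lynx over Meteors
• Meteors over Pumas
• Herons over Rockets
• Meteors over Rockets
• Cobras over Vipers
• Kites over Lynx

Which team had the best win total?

Sharks

Win totals: Cobras 7, Vipers 5, Sharks 8, Rockets 2, Kites 1, Pumas 1, Lynx 4, Meteors 3, Herons 5.
Sharks leads with 8 wins (next highest: 7).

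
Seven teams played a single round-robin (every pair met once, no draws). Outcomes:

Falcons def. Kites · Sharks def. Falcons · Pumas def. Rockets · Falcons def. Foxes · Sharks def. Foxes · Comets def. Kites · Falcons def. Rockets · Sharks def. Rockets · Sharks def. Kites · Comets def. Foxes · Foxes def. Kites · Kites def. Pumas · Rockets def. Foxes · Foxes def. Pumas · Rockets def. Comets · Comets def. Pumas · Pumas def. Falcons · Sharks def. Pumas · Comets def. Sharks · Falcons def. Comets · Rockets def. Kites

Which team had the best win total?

Win totals: Sharks 5, Comets 4, Foxes 2, Kites 1, Rockets 3, Pumas 2, Falcons 4.
Sharks leads with 5 wins (next highest: 4).

Sharks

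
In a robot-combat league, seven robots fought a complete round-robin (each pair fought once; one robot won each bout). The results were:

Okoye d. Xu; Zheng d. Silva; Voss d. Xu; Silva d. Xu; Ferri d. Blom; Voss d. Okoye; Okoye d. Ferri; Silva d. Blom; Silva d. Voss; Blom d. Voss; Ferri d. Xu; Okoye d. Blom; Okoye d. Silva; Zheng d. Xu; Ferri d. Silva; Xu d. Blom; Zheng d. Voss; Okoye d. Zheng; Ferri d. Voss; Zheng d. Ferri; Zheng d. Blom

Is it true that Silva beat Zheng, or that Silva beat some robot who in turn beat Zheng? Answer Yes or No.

Silva did not beat Zheng directly.
Silva beat Voss, Xu, Blom, but each of them lost to Zheng. No two-step path.

No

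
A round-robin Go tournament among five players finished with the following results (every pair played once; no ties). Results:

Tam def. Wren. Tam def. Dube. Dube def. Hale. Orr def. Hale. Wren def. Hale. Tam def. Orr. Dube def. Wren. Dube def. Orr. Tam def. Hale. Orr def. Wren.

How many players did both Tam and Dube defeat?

Tam beat: Orr, Hale, Wren, Dube.
Dube beat: Orr, Hale, Wren.
Both beat: Orr, Hale, Wren — 3.

3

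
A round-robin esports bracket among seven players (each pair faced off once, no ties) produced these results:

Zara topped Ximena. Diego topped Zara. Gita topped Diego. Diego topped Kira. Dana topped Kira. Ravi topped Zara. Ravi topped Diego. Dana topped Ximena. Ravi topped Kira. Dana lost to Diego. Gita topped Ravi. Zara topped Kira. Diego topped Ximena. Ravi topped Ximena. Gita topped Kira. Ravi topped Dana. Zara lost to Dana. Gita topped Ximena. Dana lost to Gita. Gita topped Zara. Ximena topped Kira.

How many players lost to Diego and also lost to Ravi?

Diego beat: Kira, Dana, Ximena, Zara.
Ravi beat: Diego, Kira, Dana, Ximena, Zara.
Both beat: Kira, Dana, Ximena, Zara — 4.

4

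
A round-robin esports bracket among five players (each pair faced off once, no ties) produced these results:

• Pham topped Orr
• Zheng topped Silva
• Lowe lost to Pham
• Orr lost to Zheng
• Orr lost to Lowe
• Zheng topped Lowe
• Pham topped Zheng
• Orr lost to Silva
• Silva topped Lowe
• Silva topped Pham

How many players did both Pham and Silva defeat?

Pham beat: Lowe, Orr, Zheng.
Silva beat: Pham, Lowe, Orr.
Both beat: Lowe, Orr — 2.

2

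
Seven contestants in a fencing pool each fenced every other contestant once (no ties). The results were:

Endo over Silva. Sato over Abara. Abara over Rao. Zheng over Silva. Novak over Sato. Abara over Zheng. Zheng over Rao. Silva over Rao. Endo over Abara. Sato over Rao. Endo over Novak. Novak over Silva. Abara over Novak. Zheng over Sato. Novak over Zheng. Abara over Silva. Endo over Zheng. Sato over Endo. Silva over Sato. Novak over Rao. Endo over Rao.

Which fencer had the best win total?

Endo

Win totals: Silva 2, Rao 0, Zheng 3, Endo 5, Sato 3, Abara 4, Novak 4.
Endo leads with 5 wins (next highest: 4).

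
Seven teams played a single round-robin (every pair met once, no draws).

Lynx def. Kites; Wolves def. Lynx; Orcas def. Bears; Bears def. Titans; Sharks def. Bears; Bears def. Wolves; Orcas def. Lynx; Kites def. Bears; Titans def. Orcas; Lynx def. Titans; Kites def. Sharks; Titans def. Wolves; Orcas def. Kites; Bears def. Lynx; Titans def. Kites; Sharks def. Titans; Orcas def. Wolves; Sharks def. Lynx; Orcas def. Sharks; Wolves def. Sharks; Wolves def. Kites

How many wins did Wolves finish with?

3

Wolves' results: beat Sharks, Kites, Lynx; lost to Orcas, Bears, Titans.
That is 3 wins.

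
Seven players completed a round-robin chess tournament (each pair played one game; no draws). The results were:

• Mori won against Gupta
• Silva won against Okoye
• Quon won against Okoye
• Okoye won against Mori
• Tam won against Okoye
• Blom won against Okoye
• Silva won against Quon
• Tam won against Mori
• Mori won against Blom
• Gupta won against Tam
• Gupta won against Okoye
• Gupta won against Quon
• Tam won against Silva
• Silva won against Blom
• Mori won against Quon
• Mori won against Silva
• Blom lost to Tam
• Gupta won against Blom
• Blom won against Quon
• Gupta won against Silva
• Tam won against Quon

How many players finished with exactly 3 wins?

1

Win totals: Quon 1, Tam 5, Gupta 5, Mori 4, Blom 2, Silva 3, Okoye 1.
Exactly 3: Silva — 1 player.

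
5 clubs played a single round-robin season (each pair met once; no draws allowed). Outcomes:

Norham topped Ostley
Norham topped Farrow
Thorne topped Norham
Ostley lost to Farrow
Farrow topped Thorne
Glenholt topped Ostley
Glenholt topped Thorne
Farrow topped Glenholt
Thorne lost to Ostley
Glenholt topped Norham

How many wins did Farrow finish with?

3

Farrow's results: beat Glenholt, Ostley, Thorne; lost to Norham.
That is 3 wins.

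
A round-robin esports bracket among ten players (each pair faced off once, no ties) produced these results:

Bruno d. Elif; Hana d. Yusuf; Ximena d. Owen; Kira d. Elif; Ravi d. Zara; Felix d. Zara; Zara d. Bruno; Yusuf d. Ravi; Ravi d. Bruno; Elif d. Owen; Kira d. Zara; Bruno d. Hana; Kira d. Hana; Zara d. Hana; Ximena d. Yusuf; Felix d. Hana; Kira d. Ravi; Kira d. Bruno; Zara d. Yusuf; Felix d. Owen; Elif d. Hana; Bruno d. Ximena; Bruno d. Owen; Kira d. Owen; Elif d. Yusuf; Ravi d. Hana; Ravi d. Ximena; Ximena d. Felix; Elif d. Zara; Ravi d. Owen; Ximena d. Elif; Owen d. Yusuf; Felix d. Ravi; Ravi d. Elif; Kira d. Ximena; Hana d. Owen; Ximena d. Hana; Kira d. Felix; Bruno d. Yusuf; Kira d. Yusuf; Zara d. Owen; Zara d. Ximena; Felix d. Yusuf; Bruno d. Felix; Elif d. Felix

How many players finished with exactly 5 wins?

Win totals: Kira 9, Zara 5, Elif 5, Felix 5, Bruno 6, Yusuf 1, Hana 2, Ravi 6, Owen 1, Ximena 5.
Exactly 5: Zara, Elif, Felix, Ximena — 4 players.

4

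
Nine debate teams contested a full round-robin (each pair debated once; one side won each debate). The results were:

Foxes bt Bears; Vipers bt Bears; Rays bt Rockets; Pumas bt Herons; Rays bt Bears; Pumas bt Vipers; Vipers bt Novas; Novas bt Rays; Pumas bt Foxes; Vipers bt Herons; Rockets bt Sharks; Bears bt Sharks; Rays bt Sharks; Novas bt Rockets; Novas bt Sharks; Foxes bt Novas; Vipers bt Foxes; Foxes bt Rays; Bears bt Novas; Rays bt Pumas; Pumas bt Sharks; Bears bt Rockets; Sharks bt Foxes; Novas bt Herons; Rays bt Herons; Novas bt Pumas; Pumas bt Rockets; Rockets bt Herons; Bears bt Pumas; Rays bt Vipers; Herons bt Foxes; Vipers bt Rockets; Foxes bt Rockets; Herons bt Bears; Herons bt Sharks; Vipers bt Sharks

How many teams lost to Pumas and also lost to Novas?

Pumas beat: Foxes, Herons, Vipers, Rockets, Sharks.
Novas beat: Rays, Pumas, Herons, Rockets, Sharks.
Both beat: Herons, Rockets, Sharks — 3.

3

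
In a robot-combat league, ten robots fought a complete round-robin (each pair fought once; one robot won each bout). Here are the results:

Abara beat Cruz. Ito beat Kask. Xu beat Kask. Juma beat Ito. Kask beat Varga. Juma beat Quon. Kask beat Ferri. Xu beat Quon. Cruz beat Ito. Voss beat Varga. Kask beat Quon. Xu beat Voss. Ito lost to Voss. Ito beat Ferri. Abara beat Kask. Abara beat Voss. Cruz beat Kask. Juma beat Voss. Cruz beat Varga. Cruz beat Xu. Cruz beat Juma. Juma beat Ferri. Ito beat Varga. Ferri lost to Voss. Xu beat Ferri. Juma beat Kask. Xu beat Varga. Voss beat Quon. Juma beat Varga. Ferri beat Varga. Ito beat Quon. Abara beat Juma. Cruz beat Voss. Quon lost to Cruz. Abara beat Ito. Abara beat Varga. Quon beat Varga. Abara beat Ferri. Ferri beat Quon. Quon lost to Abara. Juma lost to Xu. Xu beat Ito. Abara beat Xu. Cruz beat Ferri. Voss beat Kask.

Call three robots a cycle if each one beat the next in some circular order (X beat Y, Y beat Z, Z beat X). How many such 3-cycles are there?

0

Win totals: Xu 7, Cruz 8, Varga 0, Juma 6, Voss 5, Ferri 2, Quon 1, Ito 4, Kask 3, Abara 9.
A robot with w wins dominates both others in C(w,2) triples; summing gives 21 + 28 + 0 + 15 + 10 + 1 + 0 + 6 + 3 + 36 = 120 transitive triples.
Total triples C(10,3) = 120, so cyclic triples = 120 − 120 = 0.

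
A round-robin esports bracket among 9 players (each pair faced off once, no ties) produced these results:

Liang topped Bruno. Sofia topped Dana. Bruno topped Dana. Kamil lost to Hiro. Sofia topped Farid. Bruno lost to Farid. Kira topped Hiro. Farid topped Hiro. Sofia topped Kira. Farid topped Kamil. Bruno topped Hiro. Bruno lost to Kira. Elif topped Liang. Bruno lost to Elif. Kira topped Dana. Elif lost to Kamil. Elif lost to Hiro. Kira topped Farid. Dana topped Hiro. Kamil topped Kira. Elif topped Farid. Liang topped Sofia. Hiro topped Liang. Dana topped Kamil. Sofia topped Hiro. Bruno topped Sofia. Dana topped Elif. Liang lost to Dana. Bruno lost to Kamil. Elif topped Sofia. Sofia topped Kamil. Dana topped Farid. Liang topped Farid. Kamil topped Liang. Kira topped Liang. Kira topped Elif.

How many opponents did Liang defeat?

Liang's results: beat Bruno, Sofia, Farid; lost to Elif, Dana, Kira, Kamil, Hiro.
That is 3 wins.

3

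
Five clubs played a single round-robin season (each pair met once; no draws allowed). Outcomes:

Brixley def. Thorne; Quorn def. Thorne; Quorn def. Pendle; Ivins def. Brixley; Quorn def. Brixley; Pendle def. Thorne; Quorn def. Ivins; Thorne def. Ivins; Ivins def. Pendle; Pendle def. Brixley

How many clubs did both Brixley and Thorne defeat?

Brixley beat: Thorne.
Thorne beat: Ivins.
No one was beaten by both.

0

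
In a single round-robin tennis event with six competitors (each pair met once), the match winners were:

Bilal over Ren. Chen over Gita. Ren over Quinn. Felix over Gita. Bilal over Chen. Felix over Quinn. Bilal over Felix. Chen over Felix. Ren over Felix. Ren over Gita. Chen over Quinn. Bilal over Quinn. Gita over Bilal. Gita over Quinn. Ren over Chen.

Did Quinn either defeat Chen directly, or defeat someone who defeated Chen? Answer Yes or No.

No

Quinn did not beat Chen directly.
Quinn beat no one, so there is no intermediate competitor.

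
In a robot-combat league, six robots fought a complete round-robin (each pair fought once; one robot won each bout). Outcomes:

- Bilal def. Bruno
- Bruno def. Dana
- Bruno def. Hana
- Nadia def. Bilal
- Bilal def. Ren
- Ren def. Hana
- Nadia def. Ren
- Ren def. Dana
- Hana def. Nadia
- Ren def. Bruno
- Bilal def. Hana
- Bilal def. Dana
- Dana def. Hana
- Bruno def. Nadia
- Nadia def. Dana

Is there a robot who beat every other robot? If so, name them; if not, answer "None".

None

Highest win total is Bilal with 4 (out of 5 possible).
Bilal lost to Nadia, so no robot went undefeated.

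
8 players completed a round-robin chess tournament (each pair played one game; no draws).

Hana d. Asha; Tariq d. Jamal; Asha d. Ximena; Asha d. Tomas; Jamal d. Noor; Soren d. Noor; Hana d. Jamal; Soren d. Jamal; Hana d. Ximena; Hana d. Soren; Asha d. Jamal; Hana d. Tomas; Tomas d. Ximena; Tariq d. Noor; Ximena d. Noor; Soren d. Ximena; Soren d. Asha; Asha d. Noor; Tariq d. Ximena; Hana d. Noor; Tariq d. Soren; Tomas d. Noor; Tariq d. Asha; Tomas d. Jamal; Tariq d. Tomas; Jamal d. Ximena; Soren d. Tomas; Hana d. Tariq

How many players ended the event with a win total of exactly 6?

1

Win totals: Tariq 6, Ximena 1, Jamal 2, Hana 7, Noor 0, Soren 5, Tomas 3, Asha 4.
Exactly 6: Tariq — 1 player.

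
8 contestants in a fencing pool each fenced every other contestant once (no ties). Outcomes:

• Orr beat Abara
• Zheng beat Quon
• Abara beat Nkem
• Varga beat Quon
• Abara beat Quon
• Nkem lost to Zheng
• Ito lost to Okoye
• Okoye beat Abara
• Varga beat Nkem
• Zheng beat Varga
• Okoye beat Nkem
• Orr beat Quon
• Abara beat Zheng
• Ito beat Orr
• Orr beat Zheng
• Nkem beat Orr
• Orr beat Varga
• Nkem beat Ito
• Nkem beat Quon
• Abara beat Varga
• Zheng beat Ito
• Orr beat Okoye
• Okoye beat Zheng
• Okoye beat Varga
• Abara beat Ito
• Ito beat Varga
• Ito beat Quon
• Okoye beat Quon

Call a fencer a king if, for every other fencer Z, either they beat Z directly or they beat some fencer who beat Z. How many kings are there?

Varga cannot reach Zheng, Abara, Okoye in two steps.
Orr reaches everyone (king).
Zheng cannot reach Abara, Okoye in two steps.
Nkem reaches everyone (king).
Ito reaches everyone (king).
Abara cannot reach Okoye in two steps.
Okoye reaches everyone (king).
Quon cannot reach Varga, Orr, Zheng, Nkem, Ito, Abara, Okoye in two steps.
Kings: Orr, Nkem, Ito, Okoye — 4.

4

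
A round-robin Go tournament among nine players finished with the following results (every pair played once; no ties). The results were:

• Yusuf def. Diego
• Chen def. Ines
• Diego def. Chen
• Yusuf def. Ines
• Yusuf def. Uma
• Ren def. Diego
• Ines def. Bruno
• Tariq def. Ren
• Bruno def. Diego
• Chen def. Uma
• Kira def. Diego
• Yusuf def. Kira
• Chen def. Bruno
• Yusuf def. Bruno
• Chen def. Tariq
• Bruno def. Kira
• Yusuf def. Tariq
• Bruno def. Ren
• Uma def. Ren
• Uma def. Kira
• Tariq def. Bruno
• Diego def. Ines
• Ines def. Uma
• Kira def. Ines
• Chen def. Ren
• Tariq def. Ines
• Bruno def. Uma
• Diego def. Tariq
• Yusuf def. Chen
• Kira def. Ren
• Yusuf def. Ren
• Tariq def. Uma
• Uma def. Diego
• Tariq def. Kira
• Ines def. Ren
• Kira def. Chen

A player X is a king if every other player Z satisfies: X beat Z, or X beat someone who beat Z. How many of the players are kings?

1

Bruno cannot reach Yusuf in two steps.
Ren cannot reach Bruno, Uma, Yusuf, Kira in two steps.
Chen cannot reach Yusuf in two steps.
Diego cannot reach Yusuf in two steps.
Ines cannot reach Chen, Yusuf, Tariq in two steps.
Uma cannot reach Bruno, Yusuf in two steps.
Yusuf reaches everyone (king).
Kira cannot reach Yusuf in two steps.
Tariq cannot reach Yusuf in two steps.
Kings: Yusuf — 1.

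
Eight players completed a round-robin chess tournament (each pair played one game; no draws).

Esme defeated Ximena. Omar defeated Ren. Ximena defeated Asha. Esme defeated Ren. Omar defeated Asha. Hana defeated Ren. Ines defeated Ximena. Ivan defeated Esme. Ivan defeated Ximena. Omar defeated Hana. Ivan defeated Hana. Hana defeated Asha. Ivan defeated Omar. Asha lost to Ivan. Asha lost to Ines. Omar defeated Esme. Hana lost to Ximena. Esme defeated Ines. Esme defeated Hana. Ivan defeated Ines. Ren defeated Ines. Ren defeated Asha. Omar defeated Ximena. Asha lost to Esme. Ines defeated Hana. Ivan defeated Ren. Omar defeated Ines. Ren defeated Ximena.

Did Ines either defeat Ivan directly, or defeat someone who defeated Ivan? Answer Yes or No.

No

Ines did not beat Ivan directly.
Ines beat Asha, Hana, Ximena, but each of them lost to Ivan. No two-step path.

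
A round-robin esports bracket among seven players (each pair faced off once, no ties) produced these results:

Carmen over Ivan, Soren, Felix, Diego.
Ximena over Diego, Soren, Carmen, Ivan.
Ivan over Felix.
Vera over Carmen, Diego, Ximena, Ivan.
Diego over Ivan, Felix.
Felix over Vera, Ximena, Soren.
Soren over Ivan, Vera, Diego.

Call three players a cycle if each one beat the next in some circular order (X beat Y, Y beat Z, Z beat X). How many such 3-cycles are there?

10

Win totals: Diego 2, Vera 4, Ivan 1, Carmen 4, Ximena 4, Soren 3, Felix 3.
A player with w wins dominates both others in C(w,2) triples; summing gives 1 + 6 + 0 + 6 + 6 + 3 + 3 = 25 transitive triples.
Total triples C(7,3) = 35, so cyclic triples = 35 − 25 = 10.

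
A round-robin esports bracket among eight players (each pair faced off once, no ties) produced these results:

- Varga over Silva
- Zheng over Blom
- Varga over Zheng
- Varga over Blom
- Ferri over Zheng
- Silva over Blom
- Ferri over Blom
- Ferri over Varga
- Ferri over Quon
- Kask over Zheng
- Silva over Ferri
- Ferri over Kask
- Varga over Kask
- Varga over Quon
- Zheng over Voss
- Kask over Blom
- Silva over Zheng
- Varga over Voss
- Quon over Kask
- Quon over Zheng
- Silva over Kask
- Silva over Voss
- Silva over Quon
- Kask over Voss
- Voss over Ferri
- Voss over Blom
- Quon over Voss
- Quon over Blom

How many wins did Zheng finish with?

2

Zheng's results: beat Voss, Blom; lost to Kask, Silva, Ferri, Quon, Varga.
That is 2 wins.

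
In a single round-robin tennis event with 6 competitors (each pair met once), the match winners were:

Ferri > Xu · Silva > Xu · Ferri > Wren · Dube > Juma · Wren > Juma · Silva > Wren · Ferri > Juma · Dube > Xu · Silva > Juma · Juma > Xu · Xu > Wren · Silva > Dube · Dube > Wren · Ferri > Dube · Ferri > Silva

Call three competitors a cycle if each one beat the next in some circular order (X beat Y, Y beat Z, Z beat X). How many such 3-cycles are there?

1

Of the C(6,3) = 20 triples, the cyclic ones are: {Wren, Xu, Juma}.
That is 1.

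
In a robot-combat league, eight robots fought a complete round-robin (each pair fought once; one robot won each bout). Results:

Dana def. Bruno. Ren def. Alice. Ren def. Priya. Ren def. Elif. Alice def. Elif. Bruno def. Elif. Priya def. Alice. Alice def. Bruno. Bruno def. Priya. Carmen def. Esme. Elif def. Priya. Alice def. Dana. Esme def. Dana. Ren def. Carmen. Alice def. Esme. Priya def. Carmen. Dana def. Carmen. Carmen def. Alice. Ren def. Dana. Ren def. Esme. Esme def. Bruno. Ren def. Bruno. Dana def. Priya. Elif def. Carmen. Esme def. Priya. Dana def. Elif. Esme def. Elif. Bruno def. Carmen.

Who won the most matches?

Ren

Win totals: Priya 2, Dana 4, Esme 4, Alice 4, Ren 7, Carmen 2, Bruno 3, Elif 2.
Ren leads with 7 wins (next highest: 4).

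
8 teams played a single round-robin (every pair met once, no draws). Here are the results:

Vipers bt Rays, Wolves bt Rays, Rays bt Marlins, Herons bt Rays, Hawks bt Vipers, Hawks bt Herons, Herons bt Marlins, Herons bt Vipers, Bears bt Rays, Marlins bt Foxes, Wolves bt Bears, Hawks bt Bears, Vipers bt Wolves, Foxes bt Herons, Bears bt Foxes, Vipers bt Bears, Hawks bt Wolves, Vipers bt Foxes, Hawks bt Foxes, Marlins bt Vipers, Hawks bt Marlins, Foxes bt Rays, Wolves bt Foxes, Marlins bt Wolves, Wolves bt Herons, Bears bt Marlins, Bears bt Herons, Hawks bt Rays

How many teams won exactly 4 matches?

3

Win totals: Rays 1, Wolves 4, Herons 3, Foxes 2, Hawks 7, Vipers 4, Marlins 3, Bears 4.
Exactly 4: Wolves, Vipers, Bears — 3 teams.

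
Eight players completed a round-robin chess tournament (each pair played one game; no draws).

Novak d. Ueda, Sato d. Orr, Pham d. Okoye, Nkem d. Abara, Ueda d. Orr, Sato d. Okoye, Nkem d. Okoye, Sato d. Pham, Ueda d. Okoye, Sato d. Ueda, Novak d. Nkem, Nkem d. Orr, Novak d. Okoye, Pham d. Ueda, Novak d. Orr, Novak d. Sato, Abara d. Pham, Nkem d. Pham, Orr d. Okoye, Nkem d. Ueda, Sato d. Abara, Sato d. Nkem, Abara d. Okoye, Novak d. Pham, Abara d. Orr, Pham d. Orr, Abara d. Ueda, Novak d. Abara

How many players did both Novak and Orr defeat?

1

Novak beat: Sato, Pham, Okoye, Abara, Ueda, Orr, Nkem.
Orr beat: Okoye.
Both beat: Okoye — 1.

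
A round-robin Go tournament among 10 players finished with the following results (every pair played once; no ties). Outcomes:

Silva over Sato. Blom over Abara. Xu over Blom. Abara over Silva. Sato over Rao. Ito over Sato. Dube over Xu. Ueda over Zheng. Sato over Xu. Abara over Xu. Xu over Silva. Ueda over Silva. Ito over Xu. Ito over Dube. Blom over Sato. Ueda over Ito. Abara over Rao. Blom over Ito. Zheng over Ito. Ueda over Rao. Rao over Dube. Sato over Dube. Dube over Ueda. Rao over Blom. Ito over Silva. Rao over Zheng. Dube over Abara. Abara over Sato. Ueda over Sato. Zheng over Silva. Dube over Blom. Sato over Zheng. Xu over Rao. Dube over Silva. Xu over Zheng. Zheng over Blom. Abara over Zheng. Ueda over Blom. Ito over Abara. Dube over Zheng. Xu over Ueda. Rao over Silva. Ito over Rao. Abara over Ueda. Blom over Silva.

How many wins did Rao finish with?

4

Rao's results: beat Dube, Blom, Silva, Zheng; lost to Ueda, Sato, Xu, Ito, Abara.
That is 4 wins.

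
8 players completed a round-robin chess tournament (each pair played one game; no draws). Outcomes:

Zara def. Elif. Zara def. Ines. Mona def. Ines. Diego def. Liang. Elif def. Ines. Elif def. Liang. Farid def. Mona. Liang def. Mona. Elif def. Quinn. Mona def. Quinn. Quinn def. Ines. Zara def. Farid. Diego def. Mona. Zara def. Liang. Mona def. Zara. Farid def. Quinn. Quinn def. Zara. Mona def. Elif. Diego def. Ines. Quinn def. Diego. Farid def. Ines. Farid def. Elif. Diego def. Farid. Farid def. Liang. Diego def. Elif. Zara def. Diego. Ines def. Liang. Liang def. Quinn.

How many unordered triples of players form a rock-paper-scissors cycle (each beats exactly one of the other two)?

13

Win totals: Ines 1, Quinn 3, Elif 3, Farid 5, Liang 2, Diego 5, Mona 4, Zara 5.
A player with w wins dominates both others in C(w,2) triples; summing gives 0 + 3 + 3 + 10 + 1 + 10 + 6 + 10 = 43 transitive triples.
Total triples C(8,3) = 56, so cyclic triples = 56 − 43 = 13.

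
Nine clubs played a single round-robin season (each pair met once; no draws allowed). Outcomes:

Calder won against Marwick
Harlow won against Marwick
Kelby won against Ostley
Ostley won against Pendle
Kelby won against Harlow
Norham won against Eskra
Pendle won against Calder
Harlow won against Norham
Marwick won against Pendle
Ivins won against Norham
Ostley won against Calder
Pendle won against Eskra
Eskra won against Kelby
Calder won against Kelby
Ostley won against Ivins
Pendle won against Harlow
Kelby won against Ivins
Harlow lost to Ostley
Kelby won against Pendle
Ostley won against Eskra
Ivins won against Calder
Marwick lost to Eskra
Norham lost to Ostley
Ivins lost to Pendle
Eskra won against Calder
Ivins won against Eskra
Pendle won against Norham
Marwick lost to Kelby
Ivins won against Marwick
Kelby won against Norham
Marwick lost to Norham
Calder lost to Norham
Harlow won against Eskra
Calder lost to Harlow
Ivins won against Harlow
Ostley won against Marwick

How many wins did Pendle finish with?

Pendle's results: beat Calder, Harlow, Norham, Ivins, Eskra; lost to Kelby, Marwick, Ostley.
That is 5 wins.

5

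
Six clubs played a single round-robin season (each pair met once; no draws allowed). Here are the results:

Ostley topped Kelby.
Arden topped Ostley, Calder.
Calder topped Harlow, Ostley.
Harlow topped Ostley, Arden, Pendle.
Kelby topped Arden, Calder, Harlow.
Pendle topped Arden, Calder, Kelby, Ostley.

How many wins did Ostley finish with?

Ostley's results: beat Kelby; lost to Harlow, Arden, Calder, Pendle.
That is 1 win.

1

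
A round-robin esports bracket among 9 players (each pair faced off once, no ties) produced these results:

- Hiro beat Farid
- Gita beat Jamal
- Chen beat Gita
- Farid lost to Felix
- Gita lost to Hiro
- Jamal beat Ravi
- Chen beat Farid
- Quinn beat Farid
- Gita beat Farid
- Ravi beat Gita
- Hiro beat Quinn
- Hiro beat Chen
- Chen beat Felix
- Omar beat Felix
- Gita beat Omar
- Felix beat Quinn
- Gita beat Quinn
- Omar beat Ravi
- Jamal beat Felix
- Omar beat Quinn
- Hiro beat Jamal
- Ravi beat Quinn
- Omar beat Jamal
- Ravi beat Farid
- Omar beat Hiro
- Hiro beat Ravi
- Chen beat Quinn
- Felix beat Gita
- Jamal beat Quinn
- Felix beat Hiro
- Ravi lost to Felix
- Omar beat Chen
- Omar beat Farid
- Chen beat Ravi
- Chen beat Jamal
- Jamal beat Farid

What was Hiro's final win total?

Hiro's results: beat Gita, Chen, Ravi, Quinn, Farid, Jamal; lost to Felix, Omar.
That is 6 wins.

6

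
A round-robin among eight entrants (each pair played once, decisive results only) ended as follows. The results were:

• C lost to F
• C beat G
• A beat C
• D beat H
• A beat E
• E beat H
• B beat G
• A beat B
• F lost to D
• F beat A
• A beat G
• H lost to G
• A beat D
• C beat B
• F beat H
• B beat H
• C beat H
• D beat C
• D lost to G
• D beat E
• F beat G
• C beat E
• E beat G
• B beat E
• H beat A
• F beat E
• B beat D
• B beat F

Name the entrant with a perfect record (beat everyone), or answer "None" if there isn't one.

None

Highest win total is F with 5 (out of 7 possible).
F lost to B, D, so no entrant went undefeated.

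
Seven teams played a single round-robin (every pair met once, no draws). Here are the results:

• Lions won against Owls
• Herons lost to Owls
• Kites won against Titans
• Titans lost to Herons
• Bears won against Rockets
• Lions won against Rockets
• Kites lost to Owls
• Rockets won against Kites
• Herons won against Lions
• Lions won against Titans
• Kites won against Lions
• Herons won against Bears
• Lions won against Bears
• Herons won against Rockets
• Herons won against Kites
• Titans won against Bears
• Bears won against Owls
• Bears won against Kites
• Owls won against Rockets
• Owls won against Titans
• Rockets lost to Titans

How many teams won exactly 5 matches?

1

Win totals: Rockets 1, Bears 3, Kites 2, Owls 4, Lions 4, Herons 5, Titans 2.
Exactly 5: Herons — 1 team.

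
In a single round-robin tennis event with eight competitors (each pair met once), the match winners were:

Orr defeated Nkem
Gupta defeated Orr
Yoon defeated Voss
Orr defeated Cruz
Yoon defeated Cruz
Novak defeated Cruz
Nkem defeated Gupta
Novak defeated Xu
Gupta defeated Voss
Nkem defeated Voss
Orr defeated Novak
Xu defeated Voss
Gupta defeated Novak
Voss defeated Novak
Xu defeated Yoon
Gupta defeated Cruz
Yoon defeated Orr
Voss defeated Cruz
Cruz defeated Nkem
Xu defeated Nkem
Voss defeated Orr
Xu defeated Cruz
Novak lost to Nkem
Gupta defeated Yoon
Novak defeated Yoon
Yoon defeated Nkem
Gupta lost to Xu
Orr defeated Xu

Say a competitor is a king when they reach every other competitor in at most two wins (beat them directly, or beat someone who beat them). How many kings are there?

6

Cruz cannot reach Orr, Xu, Yoon in two steps.
Orr reaches everyone (king).
Novak reaches everyone (king).
Voss cannot reach Gupta in two steps.
Gupta reaches everyone (king).
Xu reaches everyone (king).
Yoon reaches everyone (king).
Nkem reaches everyone (king).
Kings: Orr, Novak, Gupta, Xu, Yoon, Nkem — 6.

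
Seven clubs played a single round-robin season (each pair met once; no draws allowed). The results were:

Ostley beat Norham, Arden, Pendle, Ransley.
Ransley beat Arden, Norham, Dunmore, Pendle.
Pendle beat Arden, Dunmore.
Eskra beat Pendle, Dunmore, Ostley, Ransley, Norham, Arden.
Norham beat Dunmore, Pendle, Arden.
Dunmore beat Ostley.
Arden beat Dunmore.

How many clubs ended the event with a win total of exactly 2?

1

Win totals: Pendle 2, Ransley 4, Norham 3, Eskra 6, Dunmore 1, Ostley 4, Arden 1.
Exactly 2: Pendle — 1 club.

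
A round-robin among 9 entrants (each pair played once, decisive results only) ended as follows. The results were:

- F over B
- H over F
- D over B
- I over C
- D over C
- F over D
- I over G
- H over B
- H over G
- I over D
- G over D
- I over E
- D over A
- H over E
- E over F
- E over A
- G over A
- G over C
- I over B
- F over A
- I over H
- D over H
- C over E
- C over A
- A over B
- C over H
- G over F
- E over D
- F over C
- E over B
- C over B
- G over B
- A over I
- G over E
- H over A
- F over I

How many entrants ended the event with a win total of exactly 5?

Win totals: A 2, B 0, C 4, D 4, E 4, F 5, G 6, H 5, I 6.
Exactly 5: F, H — 2 entrants.

2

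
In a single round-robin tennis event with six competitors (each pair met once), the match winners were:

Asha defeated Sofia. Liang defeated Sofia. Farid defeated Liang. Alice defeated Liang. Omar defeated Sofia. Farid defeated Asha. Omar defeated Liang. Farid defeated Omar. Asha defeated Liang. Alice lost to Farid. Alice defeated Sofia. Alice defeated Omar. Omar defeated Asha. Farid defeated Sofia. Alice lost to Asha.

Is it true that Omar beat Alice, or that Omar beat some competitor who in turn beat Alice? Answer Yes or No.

Yes

Omar did not beat Alice directly.
Omar beat Sofia, Asha, Liang. Of those, Asha beat Alice.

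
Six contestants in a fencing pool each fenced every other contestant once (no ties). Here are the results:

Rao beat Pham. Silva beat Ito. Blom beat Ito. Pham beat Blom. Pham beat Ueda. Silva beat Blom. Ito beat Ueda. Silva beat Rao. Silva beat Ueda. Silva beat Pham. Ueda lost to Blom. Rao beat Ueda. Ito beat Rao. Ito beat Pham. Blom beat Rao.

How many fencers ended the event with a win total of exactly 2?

Win totals: Blom 3, Pham 2, Ito 3, Ueda 0, Rao 2, Silva 5.
Exactly 2: Pham, Rao — 2 fencers.

2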